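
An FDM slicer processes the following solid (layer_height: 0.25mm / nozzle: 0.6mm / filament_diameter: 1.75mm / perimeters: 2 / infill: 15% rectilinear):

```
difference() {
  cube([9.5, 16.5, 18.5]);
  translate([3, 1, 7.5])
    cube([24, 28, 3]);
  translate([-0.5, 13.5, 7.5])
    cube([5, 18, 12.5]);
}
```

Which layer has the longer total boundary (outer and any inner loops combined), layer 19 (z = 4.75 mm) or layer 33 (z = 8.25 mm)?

layer 19 (z = 4.75 mm)

Layer 19 (z = 4.75): the cube (footprint 9.5×16.5) is included at this height (perimeter 52.00 mm); the cube at (3, 1) is absent (z outside [7.5, 10.5]); the cube at (-0.5, 13.5) is absent (z outside [7.5, 20]); Taking the first minus the rest: none of the subtracted shapes is present at this height, so the 9.5×16.5 cube is unchanged — boundary = 52.00 mm. So its perimeter = 52.00 mm. Layer 33 (z = 8.25): the 9.5×16.5 cube contributes its full rectangle (perimeter 52.00 mm); the cube at (3, 1) is present — its section is the full 24×28 rectangle (perimeter 104.00 mm); the cube at (-0.5, 13.5) (footprint 5×18) is included at this height (perimeter 46.00 mm); Taking the first minus the rest: starting from the 9.5×16.5 cube, the 24×28 cube at (3, 1) partially overlaps it — only the 100.75 mm² overlap (of its 672.00 mm²) is removed, clipping the outline; the 5×18 cube at (-0.5, 13.5) partially overlaps it — only the 9.00 mm² overlap (of its 90.00 mm²) is removed, clipping the outline — boundary = 46.00 mm. So its perimeter = 46.00 mm. Layer 19 is larger (52.00 vs 46.00 mm).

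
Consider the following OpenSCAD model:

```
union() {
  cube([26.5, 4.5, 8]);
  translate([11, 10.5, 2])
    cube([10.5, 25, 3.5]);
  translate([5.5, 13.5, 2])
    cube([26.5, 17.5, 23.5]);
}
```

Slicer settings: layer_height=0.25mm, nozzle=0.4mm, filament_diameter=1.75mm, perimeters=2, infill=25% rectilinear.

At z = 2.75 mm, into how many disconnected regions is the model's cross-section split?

2

At z = 2.75 mm: the 26.5×4.5 cube contributes its full rectangle; the cube at (11, 10.5) is present — its section is the full 10.5×25 rectangle; the cube at (5.5, 13.5) (footprint 26.5×17.5) is included at this height; Merging all regions: the regions partially overlap (shared area 183.75 mm²), so overlapping operands fuse into one piece — 2 connected regions. The result has 2 disconnected regions.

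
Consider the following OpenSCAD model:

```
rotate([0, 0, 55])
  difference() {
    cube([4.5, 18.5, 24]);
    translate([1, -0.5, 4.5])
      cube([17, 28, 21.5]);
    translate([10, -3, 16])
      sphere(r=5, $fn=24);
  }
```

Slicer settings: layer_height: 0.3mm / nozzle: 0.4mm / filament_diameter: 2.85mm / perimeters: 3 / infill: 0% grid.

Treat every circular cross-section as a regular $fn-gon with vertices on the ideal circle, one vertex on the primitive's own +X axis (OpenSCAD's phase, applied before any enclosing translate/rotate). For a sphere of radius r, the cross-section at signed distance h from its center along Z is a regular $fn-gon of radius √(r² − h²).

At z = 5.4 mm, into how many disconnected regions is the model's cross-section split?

At z = 5.4 mm: the 4.5×18.5 cube contributes its full rectangle; the cube at (1, -0.5) (footprint 17×28) is included at this height; the sphere at (10, -3) is not intersected at this z (|z−center|=10.600 > r=5); After the difference (first − rest): starting from the 4.5×18.5 cube, the 17×28 cube at (1, -0.5) partially overlaps it — only the 64.75 mm² overlap (of its 476.00 mm²) is removed, clipping the outline — 1 connected region; (whole slice rotated 55° about Z — lengths, areas and connectivity unchanged). The result has 1 disconnected region.

1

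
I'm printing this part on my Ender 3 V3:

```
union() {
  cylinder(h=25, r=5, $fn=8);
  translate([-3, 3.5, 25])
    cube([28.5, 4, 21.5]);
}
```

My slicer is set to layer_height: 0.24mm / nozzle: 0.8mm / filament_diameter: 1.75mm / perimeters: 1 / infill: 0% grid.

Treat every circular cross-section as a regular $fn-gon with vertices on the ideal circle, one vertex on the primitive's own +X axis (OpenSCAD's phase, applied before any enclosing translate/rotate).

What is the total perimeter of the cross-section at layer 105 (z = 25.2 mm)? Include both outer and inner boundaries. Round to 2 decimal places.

At z = 25.2 mm: the cylinder does not reach this height (z outside [0, 25]); the cube at (-3, 3.5) is present — its section is the full 28.5×4 rectangle (perimeter 65.00 mm); Merging all regions: only the 28.5×4 cube at (-3, 3.5) is present, so the union is just that shape — boundary = 65.00 mm. Overall, the cross-section is a single solid region. Total boundary length (outer) = 65.00 mm.

65.00 mm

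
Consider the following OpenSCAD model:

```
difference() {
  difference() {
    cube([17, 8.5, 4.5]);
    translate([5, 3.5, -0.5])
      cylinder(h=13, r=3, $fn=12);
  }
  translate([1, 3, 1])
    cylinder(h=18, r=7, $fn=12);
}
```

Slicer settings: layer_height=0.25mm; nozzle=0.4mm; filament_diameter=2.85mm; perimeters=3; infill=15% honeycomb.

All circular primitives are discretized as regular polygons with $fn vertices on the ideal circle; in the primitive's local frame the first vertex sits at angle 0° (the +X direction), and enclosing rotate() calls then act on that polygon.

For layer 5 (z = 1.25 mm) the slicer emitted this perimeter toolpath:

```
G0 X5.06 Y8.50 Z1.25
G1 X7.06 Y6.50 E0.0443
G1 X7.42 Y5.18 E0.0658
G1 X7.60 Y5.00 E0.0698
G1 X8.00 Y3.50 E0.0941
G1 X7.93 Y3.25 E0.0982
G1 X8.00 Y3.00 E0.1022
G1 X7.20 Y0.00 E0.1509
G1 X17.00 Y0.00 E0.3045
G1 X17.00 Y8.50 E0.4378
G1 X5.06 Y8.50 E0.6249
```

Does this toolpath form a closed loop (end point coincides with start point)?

Start point (G0): (5.06, 8.50). End point (last G1): the path returns to the start — closed.

yes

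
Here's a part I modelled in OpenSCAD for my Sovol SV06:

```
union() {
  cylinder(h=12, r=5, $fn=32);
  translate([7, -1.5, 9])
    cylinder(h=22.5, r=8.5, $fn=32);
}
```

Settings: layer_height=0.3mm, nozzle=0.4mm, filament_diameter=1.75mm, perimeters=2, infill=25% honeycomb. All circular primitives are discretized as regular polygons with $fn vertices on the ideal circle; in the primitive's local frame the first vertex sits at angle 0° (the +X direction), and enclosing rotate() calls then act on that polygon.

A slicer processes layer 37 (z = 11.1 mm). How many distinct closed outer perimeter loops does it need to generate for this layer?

At z = 11.1 mm: the r=5 cylinder gives a regular 32-gon of circumradius 5 (constant along its height); the r=8.5 cylinder at (7, -1.5) gives a regular 32-gon of circumradius 8.5 (constant along its height); Taking the union: the regions partially overlap (shared area 46.96 mm²), so overlapping operands fuse into one piece — 1 connected region. The result has 1 disconnected region.

1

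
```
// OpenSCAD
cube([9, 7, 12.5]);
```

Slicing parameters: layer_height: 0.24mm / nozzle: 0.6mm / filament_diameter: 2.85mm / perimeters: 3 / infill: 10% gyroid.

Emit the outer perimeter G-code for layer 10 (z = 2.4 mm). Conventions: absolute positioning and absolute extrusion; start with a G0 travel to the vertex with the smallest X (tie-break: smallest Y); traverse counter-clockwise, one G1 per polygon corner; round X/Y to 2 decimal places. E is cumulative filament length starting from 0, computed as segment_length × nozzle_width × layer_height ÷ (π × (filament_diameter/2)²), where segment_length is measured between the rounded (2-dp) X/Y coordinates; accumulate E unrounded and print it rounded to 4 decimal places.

At z = 2.4 mm: the cube is present — its section is the full 9×7 rectangle. The outline is a single polygon with 4 vertices. Extrusion per mm of travel: 0.6 × 0.24 / (π × 1.425²) = 0.022573. Accumulating E over each segment gives final E = 0.7223.

G0 X0.00 Y0.00 Z2.40
G1 X9.00 Y0.00 E0.2032
G1 X9.00 Y7.00 E0.3612
G1 X0.00 Y7.00 E0.5643
G1 X0.00 Y0.00 E0.7223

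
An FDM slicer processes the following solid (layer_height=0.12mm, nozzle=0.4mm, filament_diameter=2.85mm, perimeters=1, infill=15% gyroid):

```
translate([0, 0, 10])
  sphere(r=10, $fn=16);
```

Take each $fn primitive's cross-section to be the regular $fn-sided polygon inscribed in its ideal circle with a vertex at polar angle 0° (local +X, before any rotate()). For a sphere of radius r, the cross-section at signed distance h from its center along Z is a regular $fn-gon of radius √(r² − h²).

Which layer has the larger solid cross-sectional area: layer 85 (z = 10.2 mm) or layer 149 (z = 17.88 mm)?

Layer 85 (z = 10.2): the r=10 sphere contributes a regular 16-gon of circumradius √(10²−0.2²) = 9.998 (area = (16/2)·9.998²·sin(360°/16) = 306.02 mm²). So its area = 306.02 mm². Layer 149 (z = 17.88): the r=10 sphere slices to a regular 16-gon of circumradius 6.157 (√(r²−h²) with h=7.88 from center) (area = (16/2)·6.157²·sin(360°/16) = 116.05 mm²). So its area = 116.05 mm². Layer 85 is larger (306.02 vs 116.05 mm²).

layer 85 (z = 10.2 mm)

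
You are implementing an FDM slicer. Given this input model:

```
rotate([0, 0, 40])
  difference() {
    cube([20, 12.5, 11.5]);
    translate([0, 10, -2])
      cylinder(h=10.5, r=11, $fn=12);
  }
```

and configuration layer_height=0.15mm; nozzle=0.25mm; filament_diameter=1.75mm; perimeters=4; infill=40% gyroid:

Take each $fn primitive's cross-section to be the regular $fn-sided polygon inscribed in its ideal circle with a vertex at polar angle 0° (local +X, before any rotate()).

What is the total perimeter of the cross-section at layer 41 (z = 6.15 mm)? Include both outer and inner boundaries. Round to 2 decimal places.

54.24 mm

At z = 6.15 mm: the 20×12.5 cube contributes its full rectangle (perimeter 65.00 mm); the cylinder at (0, 10): section is a regular 12-gon, circumradius r=11 (perimeter = 2·12·11.000·sin(180°/12) = 68.33 mm); After the difference (first − rest): starting from the 20×12.5 cube, the r=11 cylinder at (0, 10) partially overlaps it — only the 115.55 mm² overlap (of its 363.00 mm²) is removed, clipping the outline — boundary = 54.24 mm; (rotated 40° about Z; rotation is an isometry so areas/perimeters/island counts are preserved). Overall, the cross-section is a single solid region. Total boundary length (outer) = 54.24 mm.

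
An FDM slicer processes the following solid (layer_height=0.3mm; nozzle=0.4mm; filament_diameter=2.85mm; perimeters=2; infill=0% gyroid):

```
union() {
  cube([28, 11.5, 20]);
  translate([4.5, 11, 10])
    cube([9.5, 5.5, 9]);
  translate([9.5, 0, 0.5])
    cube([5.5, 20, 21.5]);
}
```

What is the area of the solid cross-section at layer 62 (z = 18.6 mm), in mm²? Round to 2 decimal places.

At z = 18.6 mm: the cube is present — its section is the full 28×11.5 rectangle (area 322.00 mm²); the cube at (4.5, 11) is present — its section is the full 9.5×5.5 rectangle (area 52.25 mm²); the 5.5×20 cube at (9.5, 0) contributes its full rectangle (area 110.00 mm²); Combining (union): the regions partially overlap — summed areas 484.25 mm² minus the doubly-counted overlap 90.50 mm² gives 393.75 mm² — area = 393.75 mm². Overall, the cross-section is a single solid region. Net area = 393.75 mm².

393.75 mm²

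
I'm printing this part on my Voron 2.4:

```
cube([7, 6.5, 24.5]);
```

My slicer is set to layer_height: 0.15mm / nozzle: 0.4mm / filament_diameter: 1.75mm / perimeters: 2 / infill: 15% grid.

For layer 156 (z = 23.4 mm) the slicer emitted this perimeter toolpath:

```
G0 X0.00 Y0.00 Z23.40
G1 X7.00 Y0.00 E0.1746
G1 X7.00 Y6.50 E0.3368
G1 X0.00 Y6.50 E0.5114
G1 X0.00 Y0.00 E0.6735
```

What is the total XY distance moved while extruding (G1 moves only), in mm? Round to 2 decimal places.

27.00 mm

Sum the Euclidean lengths of each G1 segment: total = 27.00 mm.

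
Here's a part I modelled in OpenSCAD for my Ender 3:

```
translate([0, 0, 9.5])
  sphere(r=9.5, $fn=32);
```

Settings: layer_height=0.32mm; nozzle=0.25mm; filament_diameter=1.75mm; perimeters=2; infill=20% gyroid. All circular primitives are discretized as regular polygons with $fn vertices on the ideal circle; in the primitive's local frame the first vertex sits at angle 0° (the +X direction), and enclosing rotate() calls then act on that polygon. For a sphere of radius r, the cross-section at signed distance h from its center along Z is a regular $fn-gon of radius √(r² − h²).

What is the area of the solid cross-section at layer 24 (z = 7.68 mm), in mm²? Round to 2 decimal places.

271.37 mm²

At z = 7.68 mm: the r=9.5 sphere contributes a regular 32-gon of circumradius √(9.5²−1.82²) = 9.324 (area = (32/2)·9.324²·sin(360°/32) = 271.37 mm²). Overall, the cross-section is a single solid region. Net area = 271.37 mm².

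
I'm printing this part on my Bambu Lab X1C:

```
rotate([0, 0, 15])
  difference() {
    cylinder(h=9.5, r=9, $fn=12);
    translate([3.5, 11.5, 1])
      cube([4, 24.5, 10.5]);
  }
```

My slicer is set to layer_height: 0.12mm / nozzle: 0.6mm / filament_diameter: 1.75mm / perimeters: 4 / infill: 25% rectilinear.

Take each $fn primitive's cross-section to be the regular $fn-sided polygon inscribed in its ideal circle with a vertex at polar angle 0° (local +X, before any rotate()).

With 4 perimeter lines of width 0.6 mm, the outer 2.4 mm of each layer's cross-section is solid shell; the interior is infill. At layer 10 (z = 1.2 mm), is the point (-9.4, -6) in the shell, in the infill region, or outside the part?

At z = 1.2 mm: the r=9 cylinder gives a regular 12-gon of circumradius 9 (constant along its height); the cube at (3.5, 11.5) is present — its section is the full 4×24.5 rectangle; After the difference (first − rest): starting from the r=9 cylinder, the 4×24.5 cube at (3.5, 11.5) misses the remaining region (no effect) — 1 connected region; (whole slice rotated 15° about Z — lengths, areas and connectivity unchanged). Overall, the cross-section is a single solid region. Undo the 15° rotation: the query point maps to (-10.633, -3.363) in the un-rotated model frame. The nearest boundary edge runs (-7.79, -4.50)→(-9.00, 0.00); distance from the point to it = 2.45 mm. The point is not inside any of the regions above, so it lies outside the cross-section (2.45 mm from the nearest boundary).

outside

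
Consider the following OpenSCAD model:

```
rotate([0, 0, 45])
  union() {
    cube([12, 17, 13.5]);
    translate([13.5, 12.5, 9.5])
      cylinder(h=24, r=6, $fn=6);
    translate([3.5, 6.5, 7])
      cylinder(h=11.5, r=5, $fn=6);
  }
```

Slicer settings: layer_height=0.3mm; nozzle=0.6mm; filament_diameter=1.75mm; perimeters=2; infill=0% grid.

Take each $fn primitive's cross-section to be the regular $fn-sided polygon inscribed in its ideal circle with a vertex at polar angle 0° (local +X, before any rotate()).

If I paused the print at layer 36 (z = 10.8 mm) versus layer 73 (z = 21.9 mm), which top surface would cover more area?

layer 36 (z = 10.8 mm)

Layer 36 (z = 10.8): the 12×17 cube contributes its full rectangle (area 204.00 mm²); the cylinder at (13.5, 12.5): section is a regular 6-gon, circumradius r=6 (area = (6/2)·6.000²·sin(360°/6) = 93.53 mm²); the cylinder at (3.5, 6.5): section is a regular 6-gon, circumradius r=5 (area = (6/2)·5.000²·sin(360°/6) = 64.95 mm²); Merging all regions: the regions partially overlap — summed areas 362.48 mm² minus the doubly-counted overlap 91.05 mm² gives 271.44 mm² — area = 271.44 mm²; (whole slice rotated 45° about Z — lengths, areas and connectivity unchanged). So its area = 271.44 mm². Layer 73 (z = 21.9): the cube does not reach this height (z outside [0, 13.5]); the r=6 cylinder at (13.5, 12.5) gives a regular 6-gon of circumradius 6 (constant along its height) (area = (6/2)·6.000²·sin(360°/6) = 93.53 mm²); the cylinder at (3.5, 6.5) does not reach this height (z outside [7, 18.5]); Taking the union: only the r=6 cylinder at (13.5, 12.5) is present, so the union is just that shape — area = 93.53 mm²; (rotated 45° about Z; rotation is an isometry so areas/perimeters/island counts are preserved). So its area = 93.53 mm². Layer 36 is larger (271.44 vs 93.53 mm²).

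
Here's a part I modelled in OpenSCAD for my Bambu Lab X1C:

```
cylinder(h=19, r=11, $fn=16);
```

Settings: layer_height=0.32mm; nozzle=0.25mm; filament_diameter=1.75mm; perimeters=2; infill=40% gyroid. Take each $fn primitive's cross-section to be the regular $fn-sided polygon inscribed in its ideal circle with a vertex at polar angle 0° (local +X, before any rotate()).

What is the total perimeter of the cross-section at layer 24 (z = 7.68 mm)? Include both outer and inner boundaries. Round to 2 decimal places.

68.67 mm

At z = 7.68 mm: the r=11 cylinder contributes a regular 16-gon of circumradius 11 (perimeter = 2·16·11.000·sin(180°/16) = 68.67 mm). Overall, the cross-section is a single solid region. Total boundary length (outer) = 68.67 mm.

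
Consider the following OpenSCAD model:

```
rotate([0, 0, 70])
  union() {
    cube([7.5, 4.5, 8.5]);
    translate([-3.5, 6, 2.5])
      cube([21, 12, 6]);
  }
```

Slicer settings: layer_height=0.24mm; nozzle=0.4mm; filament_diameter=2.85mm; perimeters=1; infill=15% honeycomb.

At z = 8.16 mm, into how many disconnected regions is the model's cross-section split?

2

At z = 8.16 mm: the 7.5×4.5 cube contributes its full rectangle; the cube at (-3.5, 6) is present — its section is the full 21×12 rectangle; Merging all regions: the 2 present regions are separate (no shared area or edge), so areas and boundary lengths simply add and each stays a separate island — 2 connected regions; (rotated 70° about Z; rotation is an isometry so areas/perimeters/island counts are preserved). The result has 2 disconnected regions.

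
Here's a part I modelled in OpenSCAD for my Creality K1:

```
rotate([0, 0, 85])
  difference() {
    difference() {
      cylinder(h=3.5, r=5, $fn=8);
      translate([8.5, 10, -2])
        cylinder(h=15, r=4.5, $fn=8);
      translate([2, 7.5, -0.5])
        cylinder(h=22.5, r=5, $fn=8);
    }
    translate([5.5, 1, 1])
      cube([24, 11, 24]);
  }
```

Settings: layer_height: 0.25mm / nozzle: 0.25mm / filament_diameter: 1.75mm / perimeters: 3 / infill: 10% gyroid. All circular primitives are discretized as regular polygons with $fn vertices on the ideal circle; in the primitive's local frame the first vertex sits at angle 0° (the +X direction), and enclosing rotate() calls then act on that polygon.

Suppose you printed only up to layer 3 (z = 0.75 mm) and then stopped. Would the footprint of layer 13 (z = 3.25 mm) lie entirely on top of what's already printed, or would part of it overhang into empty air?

Compare the two slices. At z = 0.75: the r=5 cylinder gives a regular 8-gon of circumradius 5 (constant along its height) (area = (8/2)·5.000²·sin(360°/8) = 70.71 mm²); the cylinder at (8.5, 10): section is a regular 8-gon, circumradius r=4.5 (area = (8/2)·4.500²·sin(360°/8) = 57.28 mm²); the r=5 cylinder at (2, 7.5) contributes a regular 8-gon of circumradius 5 (area = (8/2)·5.000²·sin(360°/8) = 70.71 mm²); Subtracting the remaining from the first: starting from the r=5 cylinder (70.71 mm²), the r=4.5 cylinder at (8.5, 10) misses the remaining region (no effect); the r=5 cylinder at (2, 7.5) partially overlaps it — only the 6.58 mm² overlap (of its 70.71 mm²) is removed, clipping the outline — area = 64.13 mm²; the cube at (5.5, 1) is absent (z outside [1, 25]); After the difference (first − rest): none of the subtracted shapes is present at this height, so the result so far is unchanged — area = 64.13 mm²; (rotated 85° about Z; rotation is an isometry so areas/perimeters/island counts are preserved). At z = 3.25: the cylinder: section is a regular 8-gon, circumradius r=5 (area = (8/2)·5.000²·sin(360°/8) = 70.71 mm²); the cylinder at (8.5, 10): section is a regular 8-gon, circumradius r=4.5 (area = (8/2)·4.500²·sin(360°/8) = 57.28 mm²); the cylinder at (2, 7.5): section is a regular 8-gon, circumradius r=5 (area = (8/2)·5.000²·sin(360°/8) = 70.71 mm²); After the difference (first − rest): starting from the r=5 cylinder (70.71 mm²), the r=4.5 cylinder at (8.5, 10) misses the remaining region (no effect); the r=5 cylinder at (2, 7.5) partially overlaps it — only the 6.58 mm² overlap (of its 70.71 mm²) is removed, clipping the outline — area = 64.13 mm²; the cube at (5.5, 1) (footprint 24×11) is included at this height (area 264.00 mm²); Taking the first minus the rest: starting from that combined region (64.13 mm²), the 24×11 cube at (5.5, 1) misses the remaining region (no effect) — area = 64.13 mm²; (whole slice rotated 85° about Z — lengths, areas and connectivity unchanged). Checking containment: the cross-section at z = 3.25 is a subset of the cross-section at z = 0.75.

entirely on top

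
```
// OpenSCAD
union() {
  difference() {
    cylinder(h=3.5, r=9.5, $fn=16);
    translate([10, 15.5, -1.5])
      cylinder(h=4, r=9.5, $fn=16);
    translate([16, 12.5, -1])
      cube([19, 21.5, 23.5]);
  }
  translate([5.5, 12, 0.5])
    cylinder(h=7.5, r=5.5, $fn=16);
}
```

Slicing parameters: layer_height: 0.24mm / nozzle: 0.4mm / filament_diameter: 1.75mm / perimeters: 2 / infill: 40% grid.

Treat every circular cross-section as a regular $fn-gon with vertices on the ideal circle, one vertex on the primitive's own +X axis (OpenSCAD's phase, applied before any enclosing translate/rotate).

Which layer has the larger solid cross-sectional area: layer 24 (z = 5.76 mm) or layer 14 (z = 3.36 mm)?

Layer 24 (z = 5.76): the cylinder is absent (z outside [0, 3.5]); the cylinder at (10, 15.5) does not reach this height (z outside [-1.5, 2.5]); the 19×21.5 cube at (16, 12.5) contributes its full rectangle (area 408.50 mm²); After the difference (first − rest): the first operand is absent here, so nothing remains; the cylinder at (5.5, 12): section is a regular 16-gon, circumradius r=5.5 (area = (16/2)·5.500²·sin(360°/16) = 92.61 mm²); Taking the union: only the r=5.5 cylinder at (5.5, 12) is present, so the union is just that shape — area = 92.61 mm². So its area = 92.61 mm². Layer 14 (z = 3.36): the r=9.5 cylinder gives a regular 16-gon of circumradius 9.5 (constant along its height) (area = (16/2)·9.500²·sin(360°/16) = 276.30 mm²); the cylinder at (10, 15.5) is absent (z outside [-1.5, 2.5]); the cube at (16, 12.5) is present — its section is the full 19×21.5 rectangle (area 408.50 mm²); Subtracting the remaining from the first: starting from the r=9.5 cylinder (276.30 mm²), the 19×21.5 cube at (16, 12.5) misses the remaining region (no effect) — area = 276.30 mm²; the r=5.5 cylinder at (5.5, 12) contributes a regular 16-gon of circumradius 5.5 (area = (16/2)·5.500²·sin(360°/16) = 92.61 mm²); Combining (union): the regions partially overlap — summed areas 368.91 mm² minus the doubly-counted overlap 6.90 mm² gives 362.00 mm² — area = 362.00 mm². So its area = 362.00 mm². Layer 14 is larger (362.00 vs 92.61 mm²).

layer 14 (z = 3.36 mm)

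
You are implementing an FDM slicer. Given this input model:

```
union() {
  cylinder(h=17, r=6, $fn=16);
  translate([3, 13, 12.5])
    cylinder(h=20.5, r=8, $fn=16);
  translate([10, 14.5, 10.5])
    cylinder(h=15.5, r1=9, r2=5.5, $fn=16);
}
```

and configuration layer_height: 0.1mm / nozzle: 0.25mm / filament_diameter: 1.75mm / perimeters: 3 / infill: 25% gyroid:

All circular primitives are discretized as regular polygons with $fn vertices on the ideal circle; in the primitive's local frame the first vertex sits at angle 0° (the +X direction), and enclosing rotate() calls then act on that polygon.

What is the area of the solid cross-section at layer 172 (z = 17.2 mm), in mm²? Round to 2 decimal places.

At z = 17.2 mm: the cylinder does not reach this height (z outside [0, 17]); the r=8 cylinder at (3, 13) gives a regular 16-gon of circumradius 8 (constant along its height) (area = (16/2)·8.000²·sin(360°/16) = 195.93 mm²); the cone at (10, 14.5) (r1=9→r2=5.5) has section circumradius 7.487 here — a regular 16-gon (area = (16/2)·7.487²·sin(360°/16) = 171.62 mm²); Merging all regions: the regions partially overlap — summed areas 367.55 mm² minus the doubly-counted overlap 78.22 mm² gives 289.33 mm² — area = 289.33 mm². Overall, the cross-section is a single solid region. Net area = 289.33 mm².

289.33 mm²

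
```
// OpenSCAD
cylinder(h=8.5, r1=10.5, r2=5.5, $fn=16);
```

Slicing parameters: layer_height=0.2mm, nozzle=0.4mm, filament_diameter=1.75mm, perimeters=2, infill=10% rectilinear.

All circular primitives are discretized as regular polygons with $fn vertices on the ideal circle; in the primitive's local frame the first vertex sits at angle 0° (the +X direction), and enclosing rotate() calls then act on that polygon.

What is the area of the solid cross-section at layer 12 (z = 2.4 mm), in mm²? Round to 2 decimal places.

At z = 2.4 mm: the cone contributes a regular 16-gon of circumradius 9.088 (interpolated between r1=10.5 and r2=5.5 at t=0.282) (area = (16/2)·9.088²·sin(360°/16) = 252.87 mm²). Overall, the cross-section is a single solid region. Net area = 252.87 mm².

252.87 mm²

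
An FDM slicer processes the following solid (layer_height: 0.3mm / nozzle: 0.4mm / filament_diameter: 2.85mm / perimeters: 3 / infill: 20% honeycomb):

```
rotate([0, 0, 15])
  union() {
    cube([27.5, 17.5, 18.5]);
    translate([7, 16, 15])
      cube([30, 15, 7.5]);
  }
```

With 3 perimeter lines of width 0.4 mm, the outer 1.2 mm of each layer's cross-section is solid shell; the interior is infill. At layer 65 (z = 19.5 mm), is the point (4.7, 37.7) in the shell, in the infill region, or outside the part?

outside

At z = 19.5 mm: the cube does not reach this height (z outside [0, 18.5]); the cube at (7, 16) is present — its section is the full 30×15 rectangle; Merging all regions: only the 30×15 cube at (7, 16) is present, so the union is just that shape — 1 connected region; (whole slice rotated 15° about Z — lengths, areas and connectivity unchanged). Overall, the cross-section is a single solid region. Undo the 15° rotation: the query point maps to (14.297, 35.199) in the un-rotated model frame. The nearest boundary edge runs (37.00, 31.00)→(7.00, 31.00); distance from the point to it = 4.20 mm. The point is not inside any of the regions above, so it lies outside the cross-section (4.20 mm from the nearest boundary).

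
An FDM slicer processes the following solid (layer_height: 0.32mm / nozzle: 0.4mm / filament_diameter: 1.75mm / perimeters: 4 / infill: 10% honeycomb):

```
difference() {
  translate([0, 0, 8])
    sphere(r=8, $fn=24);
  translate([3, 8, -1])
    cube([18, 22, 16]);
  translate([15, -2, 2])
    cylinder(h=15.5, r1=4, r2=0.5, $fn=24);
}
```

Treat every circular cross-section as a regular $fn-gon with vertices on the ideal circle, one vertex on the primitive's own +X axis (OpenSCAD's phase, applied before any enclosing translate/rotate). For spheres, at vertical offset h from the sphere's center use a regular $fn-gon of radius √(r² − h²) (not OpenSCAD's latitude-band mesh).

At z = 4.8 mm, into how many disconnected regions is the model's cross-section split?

1

At z = 4.8 mm: the r=8 sphere slices to a regular 24-gon of circumradius 7.332 (√(r²−h²) with h=3.2 from center); the cube at (3, 8) is present — its section is the full 18×22 rectangle; the cone at (15, -2): at t=0.181 of its height the radius interpolates to r₁+(r₂−r₁)t = 3.368, giving a regular 24-gon of that circumradius; Taking the first minus the rest: starting from the r=8 sphere, the 18×22 cube at (3, 8) misses the remaining region (no effect); the cone at (15, -2) misses the remaining region (no effect) — 1 connected region. The result has 1 disconnected region.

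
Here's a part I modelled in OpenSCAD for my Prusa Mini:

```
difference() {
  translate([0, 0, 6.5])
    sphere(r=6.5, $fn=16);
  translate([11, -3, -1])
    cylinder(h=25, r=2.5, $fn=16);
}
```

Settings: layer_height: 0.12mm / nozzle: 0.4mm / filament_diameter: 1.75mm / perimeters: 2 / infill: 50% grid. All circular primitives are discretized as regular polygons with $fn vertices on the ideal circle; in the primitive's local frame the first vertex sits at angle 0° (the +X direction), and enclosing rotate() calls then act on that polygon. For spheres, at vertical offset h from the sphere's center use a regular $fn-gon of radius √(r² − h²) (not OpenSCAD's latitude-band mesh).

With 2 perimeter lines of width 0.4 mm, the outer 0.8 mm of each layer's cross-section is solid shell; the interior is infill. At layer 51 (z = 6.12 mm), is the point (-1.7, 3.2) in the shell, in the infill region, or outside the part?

infill

At z = 6.12 mm: the r=6.5 sphere contributes a regular 16-gon of circumradius √(6.5²−0.38²) = 6.489; the r=2.5 cylinder at (11, -3) contributes a regular 16-gon of circumradius 2.5; Subtracting the remaining from the first: starting from the r=6.5 sphere, the r=2.5 cylinder at (11, -3) misses the remaining region (no effect) — 1 connected region. Overall, the cross-section is a single solid region. The nearest boundary edge runs (-4.59, 4.59)→(-2.48, 5.99); distance from the point to it = 2.76 mm. The point is inside the cross-section and 2.76 mm from the nearest boundary — more than the 0.8 mm shell width (2 × 0.4), so it's in the infill interior.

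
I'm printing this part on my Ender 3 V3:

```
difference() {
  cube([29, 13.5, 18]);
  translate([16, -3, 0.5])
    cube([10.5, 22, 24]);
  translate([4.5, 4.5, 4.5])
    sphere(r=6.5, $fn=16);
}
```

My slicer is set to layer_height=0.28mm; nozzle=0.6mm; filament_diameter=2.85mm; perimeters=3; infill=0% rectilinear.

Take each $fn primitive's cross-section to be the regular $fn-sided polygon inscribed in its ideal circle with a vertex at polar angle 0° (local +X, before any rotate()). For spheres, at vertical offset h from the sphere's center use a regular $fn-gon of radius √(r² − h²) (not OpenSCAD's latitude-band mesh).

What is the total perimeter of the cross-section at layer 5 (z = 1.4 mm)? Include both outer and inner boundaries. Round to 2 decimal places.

At z = 1.4 mm: the cube (footprint 29×13.5) is included at this height (perimeter 85.00 mm); the 10.5×22 cube at (16, -3) contributes its full rectangle (perimeter 65.00 mm); the r=6.5 sphere at (4.5, 4.5) slices to a regular 16-gon of circumradius 5.713 (√(r²−h²) with h=3.1 from center) (perimeter = 2·16·5.713·sin(180°/16) = 35.67 mm); After the difference (first − rest): starting from the 29×13.5 cube, the 10.5×22 cube at (16, -3) partially overlaps it — only the 141.75 mm² overlap (of its 231.00 mm²) is removed, clipping the outline; the r=6.5 sphere at (4.5, 4.5) partially overlaps it — only the 89.41 mm² overlap (of its 99.93 mm²) is removed, clipping the outline — boundary = 98.74 mm. Overall, the cross-section has 3 separate islands. Total boundary length (outer) = 98.74 mm.

98.74 mm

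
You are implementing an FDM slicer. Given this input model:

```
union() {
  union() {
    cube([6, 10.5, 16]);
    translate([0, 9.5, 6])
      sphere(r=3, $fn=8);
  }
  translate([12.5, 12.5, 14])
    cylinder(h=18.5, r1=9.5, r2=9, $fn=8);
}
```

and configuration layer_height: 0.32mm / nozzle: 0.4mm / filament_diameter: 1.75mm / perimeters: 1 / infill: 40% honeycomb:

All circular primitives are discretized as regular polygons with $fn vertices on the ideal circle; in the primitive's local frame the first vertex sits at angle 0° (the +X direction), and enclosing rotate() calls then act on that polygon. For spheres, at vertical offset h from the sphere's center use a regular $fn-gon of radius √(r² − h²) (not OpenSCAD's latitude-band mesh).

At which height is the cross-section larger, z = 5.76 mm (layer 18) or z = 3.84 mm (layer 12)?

layer 18 (z = 5.76 mm)

Layer 18 (z = 5.76): the 6×10.5 cube contributes its full rectangle (area 63.00 mm²); the r=3 sphere at (0, 9.5) contributes a regular 8-gon of circumradius √(3²−0.24²) = 2.990 (area = (8/2)·2.990²·sin(360°/8) = 25.29 mm²); Combining (union): the regions partially overlap — summed areas 88.29 mm² minus the doubly-counted overlap 9.11 mm² gives 79.19 mm² — area = 79.19 mm²; the cone at (12.5, 12.5) does not reach this height (z outside [14, 32.5]); Merging all regions: only the result so far is present, so the union is just that shape — area = 79.19 mm². So its area = 79.19 mm². Layer 12 (z = 3.84): the cube (footprint 6×10.5) is included at this height (area 63.00 mm²); the r=3 sphere at (0, 9.5) contributes a regular 8-gon of circumradius √(3²−2.16²) = 2.082 (area = (8/2)·2.082²·sin(360°/8) = 12.26 mm²); Merging all regions: the regions partially overlap — summed areas 75.26 mm² minus the doubly-counted overlap 4.94 mm² gives 70.32 mm² — area = 70.32 mm²; the cone at (12.5, 12.5) is not intersected at this z (z outside [14, 32.5]); Taking the union: only that combined region is present, so the union is just that shape — area = 70.32 mm². So its area = 70.32 mm². Layer 18 is larger (79.19 vs 70.32 mm²).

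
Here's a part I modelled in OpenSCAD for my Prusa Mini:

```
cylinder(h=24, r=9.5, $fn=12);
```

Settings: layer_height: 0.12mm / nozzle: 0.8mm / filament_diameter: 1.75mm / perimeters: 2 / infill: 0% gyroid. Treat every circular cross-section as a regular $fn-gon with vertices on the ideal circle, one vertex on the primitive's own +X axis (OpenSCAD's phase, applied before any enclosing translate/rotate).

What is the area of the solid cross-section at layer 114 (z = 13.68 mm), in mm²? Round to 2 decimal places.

At z = 13.68 mm: the r=9.5 cylinder gives a regular 12-gon of circumradius 9.5 (constant along its height) (area = (12/2)·9.500²·sin(360°/12) = 270.75 mm²). Overall, the cross-section is a single solid region. Net area = 270.75 mm².

270.75 mm²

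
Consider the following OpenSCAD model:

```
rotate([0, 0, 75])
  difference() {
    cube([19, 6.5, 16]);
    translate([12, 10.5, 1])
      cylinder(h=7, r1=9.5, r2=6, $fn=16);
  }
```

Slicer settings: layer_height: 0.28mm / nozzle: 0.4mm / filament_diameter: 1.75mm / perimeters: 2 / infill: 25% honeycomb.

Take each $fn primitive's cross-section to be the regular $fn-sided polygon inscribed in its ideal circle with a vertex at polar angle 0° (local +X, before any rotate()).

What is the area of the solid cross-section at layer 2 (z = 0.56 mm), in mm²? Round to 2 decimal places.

At z = 0.56 mm: the cube (footprint 19×6.5) is included at this height (area 123.50 mm²); the cone at (12, 10.5) is not intersected at this z (z outside [1, 8]); After the difference (first − rest): none of the subtracted shapes is present at this height, so the 19×6.5 cube is unchanged — area = 123.50 mm²; (rotated 75° about Z; rotation is an isometry so areas/perimeters/island counts are preserved). Overall, the cross-section is a single solid region. Net area = 123.50 mm².

123.50 mm²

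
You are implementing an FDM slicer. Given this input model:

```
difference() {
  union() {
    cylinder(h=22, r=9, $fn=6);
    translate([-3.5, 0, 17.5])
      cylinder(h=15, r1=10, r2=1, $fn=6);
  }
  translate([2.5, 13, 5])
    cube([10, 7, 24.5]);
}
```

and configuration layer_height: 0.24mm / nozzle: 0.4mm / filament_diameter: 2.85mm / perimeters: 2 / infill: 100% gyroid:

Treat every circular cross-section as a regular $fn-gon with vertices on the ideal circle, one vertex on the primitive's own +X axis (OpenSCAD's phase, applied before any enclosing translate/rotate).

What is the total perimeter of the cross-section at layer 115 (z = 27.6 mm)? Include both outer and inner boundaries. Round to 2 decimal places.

23.64 mm

At z = 27.6 mm: the cylinder does not reach this height (z outside [0, 22]); the cone at (-3.5, 0): at t=0.673 of its height the radius interpolates to r₁+(r₂−r₁)t = 3.940, giving a regular 6-gon of that circumradius (perimeter = 2·6·3.940·sin(180°/6) = 23.64 mm); Taking the union: only the cone at (-3.5, 0) is present, so the union is just that shape — boundary = 23.64 mm; the 10×7 cube at (2.5, 13) contributes its full rectangle (perimeter 34.00 mm); Taking the first minus the rest: starting from that combined region, the 10×7 cube at (2.5, 13) misses the remaining region (no effect) — boundary = 23.64 mm. Overall, the cross-section is a single solid region. Total boundary length (outer) = 23.64 mm.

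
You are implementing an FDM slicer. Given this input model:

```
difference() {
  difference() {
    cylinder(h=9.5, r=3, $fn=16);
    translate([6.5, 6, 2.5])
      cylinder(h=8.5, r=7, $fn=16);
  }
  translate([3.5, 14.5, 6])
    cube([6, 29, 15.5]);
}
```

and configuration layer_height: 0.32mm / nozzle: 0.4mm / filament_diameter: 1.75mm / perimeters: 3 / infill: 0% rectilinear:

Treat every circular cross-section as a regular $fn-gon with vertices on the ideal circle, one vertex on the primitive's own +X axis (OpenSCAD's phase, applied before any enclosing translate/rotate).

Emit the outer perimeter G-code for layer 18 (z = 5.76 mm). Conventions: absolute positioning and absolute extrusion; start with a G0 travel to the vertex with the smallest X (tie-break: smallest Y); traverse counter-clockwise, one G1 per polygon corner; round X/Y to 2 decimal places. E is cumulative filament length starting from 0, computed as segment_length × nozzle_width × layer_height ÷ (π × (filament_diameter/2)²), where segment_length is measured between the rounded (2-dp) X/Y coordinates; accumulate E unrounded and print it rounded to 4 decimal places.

G0 X-3.00 Y0.00 Z5.76
G1 X-2.77 Y-1.15 E0.0624
G1 X-2.12 Y-2.12 E0.1245
G1 X-1.15 Y-2.77 E0.1867
G1 X0.00 Y-3.00 E0.2491
G1 X1.15 Y-2.77 E0.3115
G1 X2.12 Y-2.12 E0.3736
G1 X2.77 Y-1.15 E0.4358
G1 X3.00 Y0.00 E0.4982
G1 X2.98 Y0.09 E0.5031
G1 X1.55 Y1.05 E0.5948
G1 X0.29 Y2.94 E0.7156
G1 X0.00 Y3.00 E0.7314
G1 X-1.15 Y2.77 E0.7938
G1 X-2.12 Y2.12 E0.8559
G1 X-2.77 Y1.15 E0.9181
G1 X-3.00 Y0.00 E0.9805

At z = 5.76 mm: the r=3 cylinder contributes a regular 16-gon of circumradius 3; the r=7 cylinder at (6.5, 6) gives a regular 16-gon of circumradius 7 (constant along its height); Taking the first minus the rest: starting from the r=3 cylinder, the r=7 cylinder at (6.5, 6) partially overlaps it — only the 2.69 mm² overlap (of its 150.01 mm²) is removed, clipping the outline — 1 connected region; the cube at (3.5, 14.5) is not intersected at this z (z outside [6, 21.5]); Subtracting the remaining from the first: none of the subtracted shapes is present at this height, so that combined region is unchanged — 1 connected region. The outline is a single polygon with 16 vertices. Extrusion per mm of travel: 0.4 × 0.32 / (π × 0.875²) = 0.053216. Accumulating E over each segment gives final E = 0.9805.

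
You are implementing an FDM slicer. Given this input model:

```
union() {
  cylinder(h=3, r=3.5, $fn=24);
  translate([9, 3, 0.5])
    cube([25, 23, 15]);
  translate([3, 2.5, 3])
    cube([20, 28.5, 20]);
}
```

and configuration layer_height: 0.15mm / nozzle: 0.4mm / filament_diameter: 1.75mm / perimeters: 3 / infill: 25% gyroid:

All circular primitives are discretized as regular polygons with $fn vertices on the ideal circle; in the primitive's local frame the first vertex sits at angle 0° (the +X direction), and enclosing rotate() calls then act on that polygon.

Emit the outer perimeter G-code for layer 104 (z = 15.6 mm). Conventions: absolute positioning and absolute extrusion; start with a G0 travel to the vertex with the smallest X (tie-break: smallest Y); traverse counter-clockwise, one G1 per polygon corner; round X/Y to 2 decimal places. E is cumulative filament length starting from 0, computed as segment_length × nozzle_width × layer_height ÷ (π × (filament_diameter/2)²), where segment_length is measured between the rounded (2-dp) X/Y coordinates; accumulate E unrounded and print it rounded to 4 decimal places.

G0 X3.00 Y2.50 Z15.60
G1 X23.00 Y2.50 E0.4989
G1 X23.00 Y31.00 E1.2098
G1 X3.00 Y31.00 E1.7087
G1 X3.00 Y2.50 E2.4197

At z = 15.6 mm: the cylinder is not intersected at this z (z outside [0, 3]); the cube at (9, 3) is absent (z outside [0.5, 15.5]); the cube at (3, 2.5) (footprint 20×28.5) is included at this height; Taking the union: only the 20×28.5 cube at (3, 2.5) is present, so the union is just that shape — 1 connected region. The outline is a single polygon with 4 vertices. Extrusion per mm of travel: 0.4 × 0.15 / (π × 0.875²) = 0.024945. Accumulating E over each segment gives final E = 2.4197.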